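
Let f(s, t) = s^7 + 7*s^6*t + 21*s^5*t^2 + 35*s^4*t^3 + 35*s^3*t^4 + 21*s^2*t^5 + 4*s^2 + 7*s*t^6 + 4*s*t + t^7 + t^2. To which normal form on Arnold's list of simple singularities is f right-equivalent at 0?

The Hessian of f at 0 is [[8, 4], [4, 2]] with rank 1, so corank 1. A Groebner basis of the Jacobian ideal J(f) in C{s,t} is {t^6, s + t/2}; counting standard monomials gives mu = 6. Corank 1: A-series; mu = 6 gives A_6.

A_6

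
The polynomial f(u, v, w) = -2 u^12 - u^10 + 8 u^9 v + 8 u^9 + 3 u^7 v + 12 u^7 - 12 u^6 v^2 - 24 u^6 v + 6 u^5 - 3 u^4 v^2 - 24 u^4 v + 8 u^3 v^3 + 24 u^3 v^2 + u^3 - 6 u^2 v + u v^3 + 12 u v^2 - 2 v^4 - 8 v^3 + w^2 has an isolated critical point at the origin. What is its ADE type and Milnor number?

The Hessian of f at 0 has rank 1. Corank 2; j^3 = (u - 2*v)^3 is a perfect cube, so E-series; the 4-jet and mu = 7 give E_7.

Type E_{7}, Milnor number mu = 7.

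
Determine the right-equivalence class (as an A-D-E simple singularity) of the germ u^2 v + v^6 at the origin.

D_7

The Hessian of f at 0 is [[0, 0], [0, 0]] with rank 0, so corank 2. A Groebner basis of the Jacobian ideal J(f) in C{u,v} is {u^2/6 + v^5, u^3, u*v}; counting standard monomials gives mu = 7. Corank 2; j^3 = u^2*v has shape L^2 M (L != M), so D-series; mu = 7 gives D_7.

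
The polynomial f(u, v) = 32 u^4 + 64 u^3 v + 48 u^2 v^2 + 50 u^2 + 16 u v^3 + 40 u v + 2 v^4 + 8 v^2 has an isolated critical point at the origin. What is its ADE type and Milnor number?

Type A3, Milnor number mu = 3.

The Hessian of f at 0 has rank 1. Corank 1: A-series; mu = 3 gives A_3.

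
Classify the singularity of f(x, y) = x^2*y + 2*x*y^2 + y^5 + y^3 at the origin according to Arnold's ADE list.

The Hessian of f at 0 has rank 0. Corank 2; j^3 = y*(x + y)^2 has shape L^2 M (L != M), so D-series; mu = 6 gives D_6.

D_{6}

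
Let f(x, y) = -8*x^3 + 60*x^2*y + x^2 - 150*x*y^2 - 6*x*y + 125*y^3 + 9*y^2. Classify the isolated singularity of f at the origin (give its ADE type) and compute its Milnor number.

Type A2, Milnor number mu = 2.

The Hessian of f at 0 has rank 1. Corank 1: A-series; mu = 2 gives A_2.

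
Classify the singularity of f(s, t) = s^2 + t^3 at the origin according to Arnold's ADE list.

The Hessian of f at 0 is [[2, 0], [0, 0]] with rank 1, so corank 1. A Groebner basis of the Jacobian ideal J(f) in C{s,t} is {t^2, s}; counting standard monomials gives mu = 2. Corank 1: A-series; mu = 2 gives A_2.

A_{2}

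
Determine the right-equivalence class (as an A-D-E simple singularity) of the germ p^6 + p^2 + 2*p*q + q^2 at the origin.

A5

The Hessian of f at 0 is [[2, 2], [2, 2]] with rank 1, so corank 1. A Groebner basis of the Jacobian ideal J(f) in C{p,q} is {q^5, p + q}; counting standard monomials gives mu = 5. Corank 1: A-series; mu = 5 gives A_5.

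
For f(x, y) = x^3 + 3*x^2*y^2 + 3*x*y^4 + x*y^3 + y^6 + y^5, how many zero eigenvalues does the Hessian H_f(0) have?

2

Hessian at 0 has rank 0.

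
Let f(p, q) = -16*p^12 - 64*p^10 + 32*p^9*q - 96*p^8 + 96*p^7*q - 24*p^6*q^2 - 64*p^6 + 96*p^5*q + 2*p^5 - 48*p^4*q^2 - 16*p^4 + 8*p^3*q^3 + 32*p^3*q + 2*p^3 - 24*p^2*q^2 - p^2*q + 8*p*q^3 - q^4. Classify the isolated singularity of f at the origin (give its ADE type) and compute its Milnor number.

Type D_5, Milnor number mu = 5.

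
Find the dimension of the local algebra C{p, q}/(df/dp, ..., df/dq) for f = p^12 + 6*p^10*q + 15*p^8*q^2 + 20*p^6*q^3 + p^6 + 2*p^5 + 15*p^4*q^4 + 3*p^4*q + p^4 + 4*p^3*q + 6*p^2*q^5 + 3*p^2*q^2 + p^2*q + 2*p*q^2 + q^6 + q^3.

7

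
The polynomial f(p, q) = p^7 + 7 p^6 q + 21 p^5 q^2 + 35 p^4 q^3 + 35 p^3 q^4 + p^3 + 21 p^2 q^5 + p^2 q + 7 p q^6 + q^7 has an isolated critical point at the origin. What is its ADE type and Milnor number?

The Hessian of f at 0 has rank 0. Corank 2; j^3 = p^2*(p + q) has shape L^2 M (L != M), so D-series; mu = 8 gives D_8.

Type D_{8}, Milnor number mu = 8.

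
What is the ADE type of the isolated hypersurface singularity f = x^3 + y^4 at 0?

The Hessian of f at 0 is [[0, 0], [0, 0]] with rank 0, so corank 2. A Groebner basis of the Jacobian ideal J(f) in C{x,y} is {y^3, x^2}; counting standard monomials gives mu = 6. Corank 2; j^3 = x^3 is a perfect cube, so E-series; the 4-jet and mu = 6 give E_6.

E_{6}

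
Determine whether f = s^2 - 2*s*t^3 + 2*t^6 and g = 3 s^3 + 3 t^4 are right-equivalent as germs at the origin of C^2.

The Hessian of f at 0 is [[2, 0], [0, 0]] with rank 1, so corank 1. A Groebner basis of the Jacobian ideal J(f) in C{s,t} is {s*t^2, -s + t^3, s^2}; counting standard monomials gives mu = 5. Corank 1: A-series; mu = 5 gives A_5. The Hessian of g at 0 is [[0, 0], [0, 0]] with rank 0, so corank 2. A Groebner basis of the Jacobian ideal J(g) in C{s,t} is {t^3, s^2}; counting standard monomials gives mu = 6. Corank 2; j^3 = 3*s^3 is a perfect cube, so E-series; the 4-jet and mu = 6 give E_6. f is A_5 but g is E_6, hence not right-equivalent.

No.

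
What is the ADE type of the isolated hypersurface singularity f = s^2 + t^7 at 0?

A6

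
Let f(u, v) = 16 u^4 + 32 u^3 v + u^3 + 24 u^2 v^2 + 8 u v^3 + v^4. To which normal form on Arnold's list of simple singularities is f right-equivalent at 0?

E_{6}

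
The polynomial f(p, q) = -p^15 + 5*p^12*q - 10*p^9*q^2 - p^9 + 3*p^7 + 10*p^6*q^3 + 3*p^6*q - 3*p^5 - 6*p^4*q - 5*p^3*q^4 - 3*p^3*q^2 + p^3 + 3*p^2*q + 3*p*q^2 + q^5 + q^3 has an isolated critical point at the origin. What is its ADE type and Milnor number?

The Hessian of f at 0 is [[0, 0], [0, 0]] with rank 0, so corank 2. A Groebner basis of the Jacobian ideal J(f) in C{p,q} is {p^2/2 + p*q^3 + p*q + q^2/2, q^4, p^3 - 3*p*q^2 - 2*q^3, p^2*q + 2*p*q^2 + q^3}; counting standard monomials gives mu = 8. Corank 2; j^3 = (p + q)^3 is a perfect cube, so E-series; the 5-jet and mu = 8 give E_8.

Type E8, Milnor number mu = 8.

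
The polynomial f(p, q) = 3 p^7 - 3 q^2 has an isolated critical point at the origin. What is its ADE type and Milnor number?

Type A6, Milnor number mu = 6.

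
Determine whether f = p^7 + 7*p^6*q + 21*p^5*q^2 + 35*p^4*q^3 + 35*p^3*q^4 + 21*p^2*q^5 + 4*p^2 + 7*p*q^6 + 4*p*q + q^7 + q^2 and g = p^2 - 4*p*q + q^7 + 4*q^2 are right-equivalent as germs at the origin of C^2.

Yes.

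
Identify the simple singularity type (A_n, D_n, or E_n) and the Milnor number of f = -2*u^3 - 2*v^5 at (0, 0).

Type E8, Milnor number mu = 8.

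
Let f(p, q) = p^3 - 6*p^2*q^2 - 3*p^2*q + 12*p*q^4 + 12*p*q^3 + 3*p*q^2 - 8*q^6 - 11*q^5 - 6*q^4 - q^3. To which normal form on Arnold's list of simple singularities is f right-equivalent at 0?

E_8

The Hessian of f at 0 is [[0, 0], [0, 0]] with rank 0, so corank 2. A Groebner basis of the Jacobian ideal J(f) in C{p,q} is {q^4, p^3 - 3*p^2*q + 3*p^2/4 - 3*p*q/2 + 2*q^3 + 3*q^2/4, -p^2/4 + p*q^2 + p*q/2 - q^3 - q^2/4}; counting standard monomials gives mu = 8. Corank 2; j^3 = (p - q)^3 is a perfect cube, so E-series; the 5-jet and mu = 8 give E_8.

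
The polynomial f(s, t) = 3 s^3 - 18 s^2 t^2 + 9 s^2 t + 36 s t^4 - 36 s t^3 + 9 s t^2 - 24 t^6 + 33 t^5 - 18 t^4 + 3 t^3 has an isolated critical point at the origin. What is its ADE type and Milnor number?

Type E8, Milnor number mu = 8.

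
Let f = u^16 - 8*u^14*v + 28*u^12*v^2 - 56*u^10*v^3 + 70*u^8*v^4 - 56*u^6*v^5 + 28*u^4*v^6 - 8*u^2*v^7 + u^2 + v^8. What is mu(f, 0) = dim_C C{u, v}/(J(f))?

7

The Hessian of f at 0 is [[2, 0], [0, 0]] with rank 1, so corank 1. A Groebner basis of the Jacobian ideal J(f) in C{u,v} is {v^7, u}; counting standard monomials gives mu = 7. Corank 1: A-series; mu = 7 gives A_7.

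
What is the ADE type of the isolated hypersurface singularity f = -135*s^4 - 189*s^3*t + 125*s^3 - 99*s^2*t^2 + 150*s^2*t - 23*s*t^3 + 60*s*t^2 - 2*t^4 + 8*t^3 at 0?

E_{7}

The Hessian of f at 0 is [[0, 0], [0, 0]] with rank 0, so corank 2. A Groebner basis of the Jacobian ideal J(f) in C{s,t} is {390625*s^2/3 + 312500*s*t/3 + t^4 + 125*t^3/9 + 62500*t^2/3, s^3 - 550*s^2/3 - 440*s*t/3 + 2*t^3/45 - 88*t^2/3, s^2*t + 2875*s^2/9 + 2300*s*t/9 - 17*t^3/135 + 460*t^2/9, -1250*s^2/3 + s*t^2 - 1000*s*t/3 + 16*t^3/45 - 200*t^2/3}; counting standard monomials gives mu = 7. Corank 2; j^3 = (5*s + 2*t)^3 is a perfect cube, so E-series; the 4-jet and mu = 7 give E_7.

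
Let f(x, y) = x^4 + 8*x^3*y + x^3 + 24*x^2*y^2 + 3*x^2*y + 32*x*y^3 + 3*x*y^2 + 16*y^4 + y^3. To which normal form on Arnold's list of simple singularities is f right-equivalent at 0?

The Hessian of f at 0 is [[0, 0], [0, 0]] with rank 0, so corank 2. A Groebner basis of the Jacobian ideal J(f) in C{x,y} is {y^4, x*y^2 + 4*y^3/3, x^2 + 2*x*y + y^2}; counting standard monomials gives mu = 6. Corank 2; j^3 = (x + y)^3 is a perfect cube, so E-series; the 4-jet and mu = 6 give E_6.

E6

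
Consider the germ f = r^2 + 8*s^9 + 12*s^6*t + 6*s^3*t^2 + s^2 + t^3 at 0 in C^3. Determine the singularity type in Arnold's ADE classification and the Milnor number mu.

Type A2, Milnor number mu = 2.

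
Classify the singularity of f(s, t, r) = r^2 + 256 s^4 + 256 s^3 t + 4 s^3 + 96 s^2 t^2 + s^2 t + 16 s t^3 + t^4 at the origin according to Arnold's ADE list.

D_5

The Hessian of f at 0 has rank 1. Corank 2; j^3 = s^2*(4*s + t) has shape L^2 M (L != M), so D-series; mu = 5 gives D_5.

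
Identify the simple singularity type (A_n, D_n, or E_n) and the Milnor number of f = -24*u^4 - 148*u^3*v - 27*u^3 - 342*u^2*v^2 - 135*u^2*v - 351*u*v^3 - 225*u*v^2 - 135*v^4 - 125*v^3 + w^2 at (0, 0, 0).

Type E_7, Milnor number mu = 7.

The Hessian of f at 0 is [[0, 0, 0], [0, 0, 0], [0, 0, 2]] with rank 1, so corank 2. A Groebner basis of the Jacobian ideal J(f) in C{u,v,w} is {19683*u^2/4 + 32805*u*v/2 + v^4 - 27*v^3/4 + 54675*v^2/4, u^3 + 2565*u^2/4 + 4275*u*v/2 + 15*v^3/4 + 7125*v^2/4, u^2*v - 1053*u^2/4 - 1755*u*v/2 - 29*v^3/12 - 2925*v^2/4, 81*u^2 + u*v^2 + 270*u*v + 14*v^3/9 + 225*v^2, w}; counting standard monomials gives mu = 7. Corank 2; j^3 = -(3*u + 5*v)^3 is a perfect cube, so E-series; the 4-jet and mu = 7 give E_7.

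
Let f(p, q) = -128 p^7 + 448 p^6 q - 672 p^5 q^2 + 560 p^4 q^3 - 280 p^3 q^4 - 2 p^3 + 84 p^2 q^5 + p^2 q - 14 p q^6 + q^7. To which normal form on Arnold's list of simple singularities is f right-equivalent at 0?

The Hessian of f at 0 is [[0, 0], [0, 0]] with rank 0, so corank 2. A Groebner basis of the Jacobian ideal J(f) in C{p,q} is {p*q/14 + q^6, p*q^2, p^2 - p*q/2}; counting standard monomials gives mu = 8. Corank 2; j^3 = -p^2*(2*p - q) has shape L^2 M (L != M), so D-series; mu = 8 gives D_8.

D8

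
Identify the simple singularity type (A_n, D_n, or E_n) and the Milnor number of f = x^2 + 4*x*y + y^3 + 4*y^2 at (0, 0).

The Hessian of f at 0 has rank 1. Corank 1: A-series; mu = 2 gives A_2.

Type A_{2}, Milnor number mu = 2.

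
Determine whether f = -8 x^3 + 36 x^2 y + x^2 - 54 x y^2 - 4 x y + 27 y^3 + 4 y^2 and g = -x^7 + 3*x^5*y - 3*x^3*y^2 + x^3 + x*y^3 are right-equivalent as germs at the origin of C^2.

No.

The Hessian of f at 0 has rank 1. Corank 1: A-series; mu = 2 gives A_2. The Hessian of g at 0 has rank 0. Corank 2; j^3 = x^3 is a perfect cube, so E-series; the 4-jet and mu = 7 give E_7. f is A_2 but g is E_7, hence not right-equivalent.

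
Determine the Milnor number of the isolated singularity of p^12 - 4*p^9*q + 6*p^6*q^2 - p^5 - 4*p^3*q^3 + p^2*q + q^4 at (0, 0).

5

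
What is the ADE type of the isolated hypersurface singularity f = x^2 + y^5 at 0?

A4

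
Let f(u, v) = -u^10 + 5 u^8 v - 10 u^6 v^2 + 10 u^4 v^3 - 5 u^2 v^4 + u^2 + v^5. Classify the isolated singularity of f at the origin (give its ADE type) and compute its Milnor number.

The Hessian of f at 0 is [[2, 0], [0, 0]] with rank 1, so corank 1. A Groebner basis of the Jacobian ideal J(f) in C{u,v} is {v^4, u}; counting standard monomials gives mu = 4. Corank 1: A-series; mu = 4 gives A_4.

Type A_{4}, Milnor number mu = 4.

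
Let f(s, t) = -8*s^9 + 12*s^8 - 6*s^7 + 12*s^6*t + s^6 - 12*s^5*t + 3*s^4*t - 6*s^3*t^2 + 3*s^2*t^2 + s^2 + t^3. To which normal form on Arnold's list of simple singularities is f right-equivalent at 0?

A_2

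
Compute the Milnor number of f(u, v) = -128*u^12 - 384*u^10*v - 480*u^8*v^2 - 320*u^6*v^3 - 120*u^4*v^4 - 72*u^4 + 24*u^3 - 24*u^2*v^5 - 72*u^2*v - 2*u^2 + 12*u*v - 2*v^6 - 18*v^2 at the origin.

5

The Hessian of f at 0 has rank 1. Corank 1: A-series; mu = 5 gives A_5.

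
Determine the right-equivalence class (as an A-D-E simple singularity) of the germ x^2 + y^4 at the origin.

A_3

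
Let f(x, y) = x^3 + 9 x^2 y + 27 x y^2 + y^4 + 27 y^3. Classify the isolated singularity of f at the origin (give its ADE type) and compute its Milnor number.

The Hessian of f at 0 has rank 0. Corank 2; j^3 = (x + 3*y)^3 is a perfect cube, so E-series; the 4-jet and mu = 6 give E_6.

Type E6, Milnor number mu = 6.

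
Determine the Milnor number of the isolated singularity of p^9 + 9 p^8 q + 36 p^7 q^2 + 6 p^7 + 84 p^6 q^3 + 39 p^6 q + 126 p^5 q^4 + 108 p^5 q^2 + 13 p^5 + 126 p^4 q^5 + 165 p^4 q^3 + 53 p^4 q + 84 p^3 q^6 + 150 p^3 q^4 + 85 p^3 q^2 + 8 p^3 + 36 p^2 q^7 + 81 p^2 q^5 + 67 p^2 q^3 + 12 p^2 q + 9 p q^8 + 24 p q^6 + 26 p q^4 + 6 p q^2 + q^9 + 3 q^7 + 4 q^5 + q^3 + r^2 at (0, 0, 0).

8

The Hessian of f at 0 is [[0, 0, 0], [0, 0, 0], [0, 0, 2]] with rank 1, so corank 2. A Groebner basis of the Jacobian ideal J(f) in C{p,q,r} is {40*p^2 + p*q^3 + 40*p*q + 10*q^2, -64*p^2 - 64*p*q + q^4 - 16*q^2, p^3 - 3*p*q^2/4 - q^3/4, p^2*q + p*q^2 + q^3/4, r}; counting standard monomials gives mu = 8. Corank 2; j^3 = (2*p + q)^3 is a perfect cube, so E-series; the 5-jet and mu = 8 give E_8.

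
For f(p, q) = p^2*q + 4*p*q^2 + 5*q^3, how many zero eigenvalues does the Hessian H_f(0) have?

The Hessian at 0 is [[0, 0], [0, 0]] of rank 0; hence corank 2.

2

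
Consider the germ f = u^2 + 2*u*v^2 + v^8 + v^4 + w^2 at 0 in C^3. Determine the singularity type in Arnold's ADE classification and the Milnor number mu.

Type A_{7}, Milnor number mu = 7.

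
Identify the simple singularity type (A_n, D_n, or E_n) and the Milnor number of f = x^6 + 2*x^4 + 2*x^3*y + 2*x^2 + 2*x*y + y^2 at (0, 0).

The Hessian of f at 0 has rank 2. Corank 0: nondegenerate Morse point, so A_1.

Type A_1, Milnor number mu = 1.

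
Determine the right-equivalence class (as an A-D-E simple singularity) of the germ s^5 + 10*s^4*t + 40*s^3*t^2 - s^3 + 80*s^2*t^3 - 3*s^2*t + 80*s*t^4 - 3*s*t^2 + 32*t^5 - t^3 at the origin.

The Hessian of f at 0 has rank 0. Corank 2; j^3 = -(s + t)^3 is a perfect cube, so E-series; the 5-jet and mu = 8 give E_8.

E8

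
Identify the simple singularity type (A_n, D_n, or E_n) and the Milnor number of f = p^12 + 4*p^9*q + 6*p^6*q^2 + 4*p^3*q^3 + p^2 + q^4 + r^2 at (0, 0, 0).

Type A3, Milnor number mu = 3.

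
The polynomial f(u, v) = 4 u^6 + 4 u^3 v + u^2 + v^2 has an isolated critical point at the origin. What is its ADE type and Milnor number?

The Hessian of f at 0 has rank 2. Corank 0: nondegenerate Morse point, so A_1.

Type A1, Milnor number mu = 1.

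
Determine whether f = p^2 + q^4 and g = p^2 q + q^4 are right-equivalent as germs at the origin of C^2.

The Hessian of f at 0 has rank 1. Corank 1: A-series; mu = 3 gives A_3. The Hessian of g at 0 has rank 0. Corank 2; j^3 = p^2*q has shape L^2 M (L != M), so D-series; mu = 5 gives D_5. f is A_3 but g is D_5, hence not right-equivalent.

No.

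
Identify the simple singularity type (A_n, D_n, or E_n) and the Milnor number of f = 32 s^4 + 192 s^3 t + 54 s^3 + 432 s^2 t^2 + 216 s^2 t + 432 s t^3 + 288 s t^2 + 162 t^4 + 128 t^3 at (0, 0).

Type E_6, Milnor number mu = 6.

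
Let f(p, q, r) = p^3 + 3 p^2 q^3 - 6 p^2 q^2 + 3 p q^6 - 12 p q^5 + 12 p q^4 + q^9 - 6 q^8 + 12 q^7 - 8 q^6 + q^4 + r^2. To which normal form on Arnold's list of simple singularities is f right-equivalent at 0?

E6

The Hessian of f at 0 is [[0, 0, 0], [0, 0, 0], [0, 0, 2]] with rank 1, so corank 2. A Groebner basis of the Jacobian ideal J(f) in C{p,q,r} is {p^3, p^2*q, -p^2/4 + p*q^2, q^3, r}; counting standard monomials gives mu = 6. Corank 2; j^3 = p^3 is a perfect cube, so E-series; the 4-jet and mu = 6 give E_6.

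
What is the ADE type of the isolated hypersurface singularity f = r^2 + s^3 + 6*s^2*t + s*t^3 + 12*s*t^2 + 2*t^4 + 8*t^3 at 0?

E_7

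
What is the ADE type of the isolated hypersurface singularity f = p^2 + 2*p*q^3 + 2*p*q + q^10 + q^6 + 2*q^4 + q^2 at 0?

The Hessian of f at 0 is [[2, 2], [2, 2]] with rank 1, so corank 1. A Groebner basis of the Jacobian ideal J(f) in C{p,q} is {p^3 + 3*p^2*q + 3*p*q^2 - p - q, p + q^3 + q}; counting standard monomials gives mu = 9. Corank 1: A-series; mu = 9 gives A_9.

A_{9}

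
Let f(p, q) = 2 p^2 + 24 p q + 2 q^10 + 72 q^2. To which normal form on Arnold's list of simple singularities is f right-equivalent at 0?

A9

The Hessian of f at 0 has rank 1. Corank 1: A-series; mu = 9 gives A_9.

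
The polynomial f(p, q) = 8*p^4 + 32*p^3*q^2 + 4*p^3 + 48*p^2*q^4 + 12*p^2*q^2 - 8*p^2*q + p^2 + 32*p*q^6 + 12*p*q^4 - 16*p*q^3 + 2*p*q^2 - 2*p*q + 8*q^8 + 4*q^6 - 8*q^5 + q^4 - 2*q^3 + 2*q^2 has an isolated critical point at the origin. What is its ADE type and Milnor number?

The Hessian of f at 0 has rank 2. Corank 0: nondegenerate Morse point, so A_1.

Type A_{1}, Milnor number mu = 1.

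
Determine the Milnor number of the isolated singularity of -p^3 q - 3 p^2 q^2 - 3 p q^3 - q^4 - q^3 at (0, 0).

The Hessian of f at 0 has rank 0. Corank 2; j^3 = -q^3 is a perfect cube, so E-series; the 4-jet and mu = 7 give E_7.

7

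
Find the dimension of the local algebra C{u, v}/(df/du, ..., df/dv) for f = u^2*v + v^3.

4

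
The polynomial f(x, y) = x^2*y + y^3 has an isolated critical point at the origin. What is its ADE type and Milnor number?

Type D_{4}, Milnor number mu = 4.

The Hessian of f at 0 is [[0, 0], [0, 0]] with rank 0, so corank 2. A Groebner basis of the Jacobian ideal J(f) in C{x,y} is {y^3, x^2 + 3*y^2, x*y}; counting standard monomials gives mu = 4. Corank 2; j^3 = y*(x^2 + y^2) splits into three distinct lines over C (the quadratic factor has nonzero discriminant), so D_4.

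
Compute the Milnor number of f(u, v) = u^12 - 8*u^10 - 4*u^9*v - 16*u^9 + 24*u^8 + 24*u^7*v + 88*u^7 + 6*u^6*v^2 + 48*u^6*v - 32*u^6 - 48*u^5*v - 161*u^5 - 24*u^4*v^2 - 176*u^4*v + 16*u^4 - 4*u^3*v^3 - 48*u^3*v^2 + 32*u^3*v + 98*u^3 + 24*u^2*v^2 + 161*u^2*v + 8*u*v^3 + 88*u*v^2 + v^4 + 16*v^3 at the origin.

5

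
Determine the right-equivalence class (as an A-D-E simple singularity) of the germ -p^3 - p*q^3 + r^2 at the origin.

E7

The Hessian of f at 0 has rank 1. Corank 2; j^3 = -p^3 is a perfect cube, so E-series; the 4-jet and mu = 7 give E_7.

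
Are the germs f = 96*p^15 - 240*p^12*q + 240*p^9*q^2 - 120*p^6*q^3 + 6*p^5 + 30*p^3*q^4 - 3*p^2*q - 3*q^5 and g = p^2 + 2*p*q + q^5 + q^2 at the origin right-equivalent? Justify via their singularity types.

No.

The Hessian of f at 0 is [[0, 0], [0, 0]] with rank 0, so corank 2. A Groebner basis of the Jacobian ideal J(f) in C{p,q} is {p^2/5 + q^4, p^3, p*q}; counting standard monomials gives mu = 6. Corank 2; j^3 = -3*p^2*q has shape L^2 M (L != M), so D-series; mu = 6 gives D_6. The Hessian of g at 0 is [[2, 2], [2, 2]] with rank 1, so corank 1. A Groebner basis of the Jacobian ideal J(g) in C{p,q} is {q^4, p + q}; counting standard monomials gives mu = 4. Corank 1: A-series; mu = 4 gives A_4. f is D_6 but g is A_4, hence not right-equivalent.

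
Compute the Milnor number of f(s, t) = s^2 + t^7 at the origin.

6

The Hessian of f at 0 has rank 1. Corank 1: A-series; mu = 6 gives A_6.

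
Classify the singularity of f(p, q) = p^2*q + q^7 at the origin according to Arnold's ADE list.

The Hessian of f at 0 is [[0, 0], [0, 0]] with rank 0, so corank 2. A Groebner basis of the Jacobian ideal J(f) in C{p,q} is {p^2/7 + q^6, p^3, p*q}; counting standard monomials gives mu = 8. Corank 2; j^3 = p^2*q has shape L^2 M (L != M), so D-series; mu = 8 gives D_8.

D8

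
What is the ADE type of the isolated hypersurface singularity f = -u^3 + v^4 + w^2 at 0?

E_{6}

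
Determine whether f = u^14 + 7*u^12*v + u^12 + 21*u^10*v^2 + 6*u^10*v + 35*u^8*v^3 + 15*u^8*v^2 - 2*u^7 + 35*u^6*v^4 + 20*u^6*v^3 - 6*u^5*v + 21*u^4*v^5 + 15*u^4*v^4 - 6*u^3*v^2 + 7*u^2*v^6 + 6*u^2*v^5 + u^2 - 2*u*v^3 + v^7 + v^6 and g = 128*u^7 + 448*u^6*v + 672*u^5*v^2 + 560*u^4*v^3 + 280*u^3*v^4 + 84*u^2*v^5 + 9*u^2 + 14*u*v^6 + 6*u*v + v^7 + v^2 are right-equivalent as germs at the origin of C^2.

Yes.

The Hessian of f at 0 has rank 1. Corank 1: A-series; mu = 6 gives A_6. The Hessian of g at 0 has rank 1. Corank 1: A-series; mu = 6 gives A_6. Both have type A_6, hence right-equivalent.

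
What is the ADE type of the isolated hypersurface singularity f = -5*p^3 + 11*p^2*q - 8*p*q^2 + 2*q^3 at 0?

The Hessian of f at 0 is [[0, 0], [0, 0]] with rank 0, so corank 2. A Groebner basis of the Jacobian ideal J(f) in C{p,q} is {q^3, p^2 + 2*q^2, p*q + q^2}; counting standard monomials gives mu = 4. Corank 2; j^3 = -(p - q)*(5*p^2 - 6*p*q + 2*q^2) splits into three distinct lines over C (the quadratic factor has nonzero discriminant), so D_4.

D4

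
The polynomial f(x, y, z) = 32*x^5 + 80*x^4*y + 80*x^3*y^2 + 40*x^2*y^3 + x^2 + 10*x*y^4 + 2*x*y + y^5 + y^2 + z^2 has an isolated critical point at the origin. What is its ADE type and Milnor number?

The Hessian of f at 0 has rank 2. Corank 1: A-series; mu = 4 gives A_4.

Type A_4, Milnor number mu = 4.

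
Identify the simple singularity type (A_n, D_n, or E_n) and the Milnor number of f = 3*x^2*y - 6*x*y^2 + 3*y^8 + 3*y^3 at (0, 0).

Type D9, Milnor number mu = 9.

The Hessian of f at 0 has rank 0. Corank 2; j^3 = 3*y*(x - y)^2 has shape L^2 M (L != M), so D-series; mu = 9 gives D_9.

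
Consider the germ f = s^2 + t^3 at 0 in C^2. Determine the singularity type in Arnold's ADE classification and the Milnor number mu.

The Hessian of f at 0 has rank 1. Corank 1: A-series; mu = 2 gives A_2.

Type A2, Milnor number mu = 2.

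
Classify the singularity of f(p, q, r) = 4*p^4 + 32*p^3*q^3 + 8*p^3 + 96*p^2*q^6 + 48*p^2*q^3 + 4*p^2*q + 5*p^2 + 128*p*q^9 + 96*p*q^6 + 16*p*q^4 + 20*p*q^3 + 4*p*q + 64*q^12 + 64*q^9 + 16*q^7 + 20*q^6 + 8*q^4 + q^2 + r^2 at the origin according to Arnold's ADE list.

A_1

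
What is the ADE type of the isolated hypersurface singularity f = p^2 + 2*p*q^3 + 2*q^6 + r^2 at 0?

The Hessian of f at 0 has rank 2. Corank 1: A-series; mu = 5 gives A_5.

A_5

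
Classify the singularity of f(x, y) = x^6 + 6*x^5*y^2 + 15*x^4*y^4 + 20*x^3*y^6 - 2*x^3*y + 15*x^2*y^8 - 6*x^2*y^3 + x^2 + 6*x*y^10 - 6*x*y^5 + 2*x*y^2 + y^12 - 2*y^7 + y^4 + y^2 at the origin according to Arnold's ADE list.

The Hessian of f at 0 has rank 2. Corank 0: nondegenerate Morse point, so A_1.

A_1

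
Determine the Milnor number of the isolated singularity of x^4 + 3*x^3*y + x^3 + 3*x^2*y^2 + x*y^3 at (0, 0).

The Hessian of f at 0 is [[0, 0], [0, 0]] with rank 0, so corank 2. A Groebner basis of the Jacobian ideal J(f) in C{x,y} is {3*x^2 + y^4 + y^3, x^3, x^2*y - x^2 - y^3/3, 2*x^2 + x*y^2 + 2*y^3/3}; counting standard monomials gives mu = 7. Corank 2; j^3 = x^3 is a perfect cube, so E-series; the 4-jet and mu = 7 give E_7.

7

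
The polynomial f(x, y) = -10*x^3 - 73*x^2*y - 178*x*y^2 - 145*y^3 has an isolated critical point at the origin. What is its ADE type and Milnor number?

Type D_{4}, Milnor number mu = 4.

The Hessian of f at 0 is [[0, 0], [0, 0]] with rank 0, so corank 2. A Groebner basis of the Jacobian ideal J(f) in C{x,y} is {y^3, x^2 - 71*y^2/11, x*y + 28*y^2/11}; counting standard monomials gives mu = 4. Corank 2; j^3 = -(2*x + 5*y)*(5*x^2 + 24*x*y + 29*y^2) splits into three distinct lines over C (the quadratic factor has nonzero discriminant), so D_4.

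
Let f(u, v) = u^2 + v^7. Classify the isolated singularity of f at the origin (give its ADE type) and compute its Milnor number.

The Hessian of f at 0 has rank 1. Corank 1: A-series; mu = 6 gives A_6.

Type A_{6}, Milnor number mu = 6.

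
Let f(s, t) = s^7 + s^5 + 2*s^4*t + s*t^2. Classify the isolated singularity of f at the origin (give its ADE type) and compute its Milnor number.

Type D6, Milnor number mu = 6.

The Hessian of f at 0 has rank 0. Corank 2; j^3 = s*t^2 has shape L^2 M (L != M), so D-series; mu = 6 gives D_6.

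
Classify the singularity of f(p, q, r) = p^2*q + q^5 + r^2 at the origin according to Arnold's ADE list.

D_6

The Hessian of f at 0 is [[0, 0, 0], [0, 0, 0], [0, 0, 2]] with rank 1, so corank 2. A Groebner basis of the Jacobian ideal J(f) in C{p,q,r} is {p^2/5 + q^4, p^3, p*q, r}; counting standard monomials gives mu = 6. Corank 2; j^3 = p^2*q has shape L^2 M (L != M), so D-series; mu = 6 gives D_6.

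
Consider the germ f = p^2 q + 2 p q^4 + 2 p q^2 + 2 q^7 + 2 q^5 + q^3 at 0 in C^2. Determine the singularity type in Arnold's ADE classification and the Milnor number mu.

The Hessian of f at 0 has rank 0. Corank 2; j^3 = q*(p + q)^2 has shape L^2 M (L != M), so D-series; mu = 8 gives D_8.

Type D_{8}, Milnor number mu = 8.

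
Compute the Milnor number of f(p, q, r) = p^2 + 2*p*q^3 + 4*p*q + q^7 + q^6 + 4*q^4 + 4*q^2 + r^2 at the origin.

6

The Hessian of f at 0 has rank 2. Corank 1: A-series; mu = 6 gives A_6.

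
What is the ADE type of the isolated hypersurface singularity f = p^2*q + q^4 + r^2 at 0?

The Hessian of f at 0 has rank 1. Corank 2; j^3 = p^2*q has shape L^2 M (L != M), so D-series; mu = 5 gives D_5.

D5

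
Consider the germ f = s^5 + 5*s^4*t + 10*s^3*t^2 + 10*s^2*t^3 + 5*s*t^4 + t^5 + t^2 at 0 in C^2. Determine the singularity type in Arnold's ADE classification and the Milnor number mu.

Type A4, Milnor number mu = 4.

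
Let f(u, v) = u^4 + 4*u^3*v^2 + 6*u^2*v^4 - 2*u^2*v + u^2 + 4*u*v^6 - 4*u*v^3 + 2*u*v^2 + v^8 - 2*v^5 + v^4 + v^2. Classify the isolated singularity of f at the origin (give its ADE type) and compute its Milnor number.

The Hessian of f at 0 is [[2, 0], [0, 2]] with rank 2, so corank 0. A Groebner basis of the Jacobian ideal J(f) in C{u,v} is {u, v}; counting standard monomials gives mu = 1. Corank 0: nondegenerate Morse point, so A_1.

Type A_1, Milnor number mu = 1.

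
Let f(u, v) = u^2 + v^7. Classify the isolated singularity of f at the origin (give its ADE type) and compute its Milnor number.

The Hessian of f at 0 is [[2, 0], [0, 0]] with rank 1, so corank 1. A Groebner basis of the Jacobian ideal J(f) in C{u,v} is {v^6, u}; counting standard monomials gives mu = 6. Corank 1: A-series; mu = 6 gives A_6.

Type A6, Milnor number mu = 6.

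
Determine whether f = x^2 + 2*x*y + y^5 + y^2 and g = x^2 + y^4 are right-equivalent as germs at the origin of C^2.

No.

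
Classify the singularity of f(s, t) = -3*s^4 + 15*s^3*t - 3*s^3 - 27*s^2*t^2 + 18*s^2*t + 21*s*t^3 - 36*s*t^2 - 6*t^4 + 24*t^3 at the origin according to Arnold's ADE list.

The Hessian of f at 0 is [[0, 0], [0, 0]] with rank 0, so corank 2. A Groebner basis of the Jacobian ideal J(f) in C{s,t} is {3*s^2 - 12*s*t + t^4 + t^3 + 12*t^2, s^3 + 18*s^2 - 72*s*t - 2*t^3 + 72*t^2, s^2*t + 7*s^2 - 28*s*t - 5*t^3/3 + 28*t^2, 2*s^2 + s*t^2 - 8*s*t - 4*t^3/3 + 8*t^2}; counting standard monomials gives mu = 7. Corank 2; j^3 = -3*(s - 2*t)^3 is a perfect cube, so E-series; the 4-jet and mu = 7 give E_7.

E7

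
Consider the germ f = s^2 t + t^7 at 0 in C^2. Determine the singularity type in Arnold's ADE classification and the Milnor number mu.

The Hessian of f at 0 is [[0, 0], [0, 0]] with rank 0, so corank 2. A Groebner basis of the Jacobian ideal J(f) in C{s,t} is {s^2/7 + t^6, s^3, s*t}; counting standard monomials gives mu = 8. Corank 2; j^3 = s^2*t has shape L^2 M (L != M), so D-series; mu = 8 gives D_8.

Type D8, Milnor number mu = 8.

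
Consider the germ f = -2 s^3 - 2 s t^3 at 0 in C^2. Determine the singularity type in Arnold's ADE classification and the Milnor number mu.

The Hessian of f at 0 has rank 0. Corank 2; j^3 = -2*s^3 is a perfect cube, so E-series; the 4-jet and mu = 7 give E_7.

Type E_{7}, Milnor number mu = 7.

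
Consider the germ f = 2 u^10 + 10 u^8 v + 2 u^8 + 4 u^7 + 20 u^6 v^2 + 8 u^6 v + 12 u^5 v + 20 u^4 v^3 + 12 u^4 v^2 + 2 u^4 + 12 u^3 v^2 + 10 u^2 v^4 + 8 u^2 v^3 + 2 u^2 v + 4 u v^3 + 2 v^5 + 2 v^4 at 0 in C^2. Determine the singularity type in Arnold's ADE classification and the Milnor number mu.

The Hessian of f at 0 has rank 0. Corank 2; j^3 = 2*u^2*v has shape L^2 M (L != M), so D-series; mu = 5 gives D_5.

Type D_{5}, Milnor number mu = 5.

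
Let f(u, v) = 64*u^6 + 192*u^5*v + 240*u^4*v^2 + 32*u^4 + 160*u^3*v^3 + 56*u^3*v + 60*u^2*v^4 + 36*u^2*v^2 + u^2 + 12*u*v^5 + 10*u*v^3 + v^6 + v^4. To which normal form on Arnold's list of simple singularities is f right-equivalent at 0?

The Hessian of f at 0 is [[2, 0], [0, 0]] with rank 1, so corank 1. A Groebner basis of the Jacobian ideal J(f) in C{u,v} is {v^3, u}; counting standard monomials gives mu = 3. Corank 1: A-series; mu = 3 gives A_3.

A_{3}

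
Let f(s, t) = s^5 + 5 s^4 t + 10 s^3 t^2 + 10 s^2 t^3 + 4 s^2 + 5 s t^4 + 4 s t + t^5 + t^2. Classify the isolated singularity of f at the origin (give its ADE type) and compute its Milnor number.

Type A_4, Milnor number mu = 4.

The Hessian of f at 0 has rank 1. Corank 1: A-series; mu = 4 gives A_4.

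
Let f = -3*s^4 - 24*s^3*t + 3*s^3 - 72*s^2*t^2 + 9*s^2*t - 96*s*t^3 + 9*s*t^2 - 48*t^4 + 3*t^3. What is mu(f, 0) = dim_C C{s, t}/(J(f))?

6

The Hessian of f at 0 is [[0, 0], [0, 0]] with rank 0, so corank 2. A Groebner basis of the Jacobian ideal J(f) in C{s,t} is {t^4, s*t^2 + 4*t^3/3, s^2 + 2*s*t + t^2}; counting standard monomials gives mu = 6. Corank 2; j^3 = 3*(s + t)^3 is a perfect cube, so E-series; the 4-jet and mu = 6 give E_6.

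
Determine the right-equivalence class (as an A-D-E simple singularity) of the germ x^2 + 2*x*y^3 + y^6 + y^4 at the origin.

The Hessian of f at 0 is [[2, 0], [0, 0]] with rank 1, so corank 1. A Groebner basis of the Jacobian ideal J(f) in C{x,y} is {y^3, x}; counting standard monomials gives mu = 3. Corank 1: A-series; mu = 3 gives A_3.

A_{3}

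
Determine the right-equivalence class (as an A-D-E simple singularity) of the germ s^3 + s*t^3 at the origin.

E7

The Hessian of f at 0 has rank 0. Corank 2; j^3 = s^3 is a perfect cube, so E-series; the 4-jet and mu = 7 give E_7.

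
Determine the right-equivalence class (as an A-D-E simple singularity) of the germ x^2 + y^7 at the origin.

The Hessian of f at 0 is [[2, 0], [0, 0]] with rank 1, so corank 1. A Groebner basis of the Jacobian ideal J(f) in C{x,y} is {y^6, x}; counting standard monomials gives mu = 6. Corank 1: A-series; mu = 6 gives A_6.

A_6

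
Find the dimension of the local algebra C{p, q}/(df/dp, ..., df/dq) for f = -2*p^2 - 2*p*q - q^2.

1

The Hessian of f at 0 is [[-4, -2], [-2, -2]] with rank 2, so corank 0. A Groebner basis of the Jacobian ideal J(f) in C{p,q} is {p, q}; counting standard monomials gives mu = 1. Corank 0: nondegenerate Morse point, so A_1.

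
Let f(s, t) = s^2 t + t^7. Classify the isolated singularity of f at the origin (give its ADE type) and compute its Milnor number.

Type D8, Milnor number mu = 8.

The Hessian of f at 0 has rank 0. Corank 2; j^3 = s^2*t has shape L^2 M (L != M), so D-series; mu = 8 gives D_8.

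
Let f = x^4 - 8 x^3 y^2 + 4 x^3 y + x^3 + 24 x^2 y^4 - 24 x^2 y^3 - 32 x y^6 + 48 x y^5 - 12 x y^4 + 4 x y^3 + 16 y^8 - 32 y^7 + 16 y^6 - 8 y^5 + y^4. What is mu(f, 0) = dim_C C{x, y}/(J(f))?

6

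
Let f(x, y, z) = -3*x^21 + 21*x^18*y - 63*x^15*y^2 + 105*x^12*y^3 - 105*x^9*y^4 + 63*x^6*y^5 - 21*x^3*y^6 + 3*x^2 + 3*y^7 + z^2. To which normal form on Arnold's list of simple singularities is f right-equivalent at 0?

The Hessian of f at 0 is [[6, 0, 0], [0, 0, 0], [0, 0, 2]] with rank 2, so corank 1. A Groebner basis of the Jacobian ideal J(f) in C{x,y,z} is {y^6, x, z}; counting standard monomials gives mu = 6. Corank 1: A-series; mu = 6 gives A_6.

A_{6}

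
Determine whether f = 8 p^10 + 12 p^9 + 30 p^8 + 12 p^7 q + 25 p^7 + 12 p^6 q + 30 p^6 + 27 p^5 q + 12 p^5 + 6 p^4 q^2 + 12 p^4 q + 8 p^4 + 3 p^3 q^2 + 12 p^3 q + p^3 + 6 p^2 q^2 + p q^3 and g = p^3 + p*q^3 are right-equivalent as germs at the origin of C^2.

Yes.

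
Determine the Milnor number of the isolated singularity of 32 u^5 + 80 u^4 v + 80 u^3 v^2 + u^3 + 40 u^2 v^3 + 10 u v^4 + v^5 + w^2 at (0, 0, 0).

The Hessian of f at 0 has rank 1. Corank 2; j^3 = u^3 is a perfect cube, so E-series; the 5-jet and mu = 8 give E_8.

8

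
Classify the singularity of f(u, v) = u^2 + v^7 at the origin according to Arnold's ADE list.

The Hessian of f at 0 is [[2, 0], [0, 0]] with rank 1, so corank 1. A Groebner basis of the Jacobian ideal J(f) in C{u,v} is {v^6, u}; counting standard monomials gives mu = 6. Corank 1: A-series; mu = 6 gives A_6.

A6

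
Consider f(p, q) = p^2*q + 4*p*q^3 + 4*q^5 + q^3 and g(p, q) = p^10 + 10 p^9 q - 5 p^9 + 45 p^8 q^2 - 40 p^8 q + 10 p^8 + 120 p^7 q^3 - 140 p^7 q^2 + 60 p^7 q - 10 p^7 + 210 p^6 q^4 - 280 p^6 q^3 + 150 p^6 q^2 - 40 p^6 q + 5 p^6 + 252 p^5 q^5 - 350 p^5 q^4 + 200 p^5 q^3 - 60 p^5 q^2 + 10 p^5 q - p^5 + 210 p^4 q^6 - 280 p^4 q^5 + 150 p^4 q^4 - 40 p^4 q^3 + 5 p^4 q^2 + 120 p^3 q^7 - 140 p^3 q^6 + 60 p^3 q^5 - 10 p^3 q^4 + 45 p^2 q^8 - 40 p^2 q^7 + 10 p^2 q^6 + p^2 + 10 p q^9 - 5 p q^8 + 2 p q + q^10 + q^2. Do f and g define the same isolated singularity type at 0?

The Hessian of f at 0 has rank 0. Corank 2; j^3 = q*(p^2 + q^2) splits into three distinct lines over C (the quadratic factor has nonzero discriminant), so D_4. The Hessian of g at 0 has rank 1. Corank 1: A-series; mu = 4 gives A_4. f is D_4 but g is A_4, hence not right-equivalent.

No.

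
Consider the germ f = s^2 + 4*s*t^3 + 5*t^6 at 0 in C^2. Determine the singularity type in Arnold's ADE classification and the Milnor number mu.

Type A_{5}, Milnor number mu = 5.

The Hessian of f at 0 is [[2, 0], [0, 0]] with rank 1, so corank 1. A Groebner basis of the Jacobian ideal J(f) in C{s,t} is {s*t^2, s/2 + t^3, s^2}; counting standard monomials gives mu = 5. Corank 1: A-series; mu = 5 gives A_5.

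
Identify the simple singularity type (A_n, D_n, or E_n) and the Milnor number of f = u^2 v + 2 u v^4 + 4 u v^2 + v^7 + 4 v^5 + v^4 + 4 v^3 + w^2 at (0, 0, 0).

The Hessian of f at 0 has rank 1. Corank 2; j^3 = v*(u + 2*v)^2 has shape L^2 M (L != M), so D-series; mu = 5 gives D_5.

Type D_{5}, Milnor number mu = 5.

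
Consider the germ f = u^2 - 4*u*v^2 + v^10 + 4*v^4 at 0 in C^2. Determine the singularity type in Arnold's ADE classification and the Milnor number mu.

Type A9, Milnor number mu = 9.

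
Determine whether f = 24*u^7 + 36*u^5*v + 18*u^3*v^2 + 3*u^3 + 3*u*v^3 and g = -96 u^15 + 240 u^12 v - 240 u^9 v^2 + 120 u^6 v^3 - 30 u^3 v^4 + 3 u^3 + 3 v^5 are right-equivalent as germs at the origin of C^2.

No.

The Hessian of f at 0 has rank 0. Corank 2; j^3 = 3*u^3 is a perfect cube, so E-series; the 4-jet and mu = 7 give E_7. The Hessian of g at 0 has rank 0. Corank 2; j^3 = 3*u^3 is a perfect cube, so E-series; the 5-jet and mu = 8 give E_8. f is E_7 but g is E_8, hence not right-equivalent.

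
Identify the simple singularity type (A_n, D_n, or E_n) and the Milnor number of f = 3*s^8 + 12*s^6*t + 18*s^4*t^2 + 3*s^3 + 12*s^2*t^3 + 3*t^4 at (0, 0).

The Hessian of f at 0 is [[0, 0], [0, 0]] with rank 0, so corank 2. A Groebner basis of the Jacobian ideal J(f) in C{s,t} is {t^3, s^2}; counting standard monomials gives mu = 6. Corank 2; j^3 = 3*s^3 is a perfect cube, so E-series; the 4-jet and mu = 6 give E_6.

Type E6, Milnor number mu = 6.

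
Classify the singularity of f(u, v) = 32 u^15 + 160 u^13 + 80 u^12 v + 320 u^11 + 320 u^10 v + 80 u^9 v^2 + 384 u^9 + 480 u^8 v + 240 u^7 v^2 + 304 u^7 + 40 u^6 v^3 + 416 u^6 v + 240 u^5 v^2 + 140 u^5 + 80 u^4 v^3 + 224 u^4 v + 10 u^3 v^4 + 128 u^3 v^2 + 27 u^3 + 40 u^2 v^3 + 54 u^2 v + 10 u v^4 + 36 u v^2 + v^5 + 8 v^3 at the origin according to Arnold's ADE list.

E_8

The Hessian of f at 0 is [[0, 0], [0, 0]] with rank 0, so corank 2. A Groebner basis of the Jacobian ideal J(f) in C{u,v} is {1215*u^2/64 + u*v^3 + 405*u*v/16 + 135*v^2/16, -243*u^2/8 - 81*u*v/2 + v^4 - 27*v^2/2, u^3 - 4*u*v^2/3 - 16*v^3/27, u^2*v + 4*u*v^2/3 + 4*v^3/9}; counting standard monomials gives mu = 8. Corank 2; j^3 = (3*u + 2*v)^3 is a perfect cube, so E-series; the 5-jet and mu = 8 give E_8.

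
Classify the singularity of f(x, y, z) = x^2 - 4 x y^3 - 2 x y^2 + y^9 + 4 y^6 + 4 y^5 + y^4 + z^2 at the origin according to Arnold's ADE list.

The Hessian of f at 0 has rank 2. Corank 1: A-series; mu = 8 gives A_8.

A_{8}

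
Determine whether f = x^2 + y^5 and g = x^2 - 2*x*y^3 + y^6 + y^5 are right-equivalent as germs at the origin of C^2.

Yes.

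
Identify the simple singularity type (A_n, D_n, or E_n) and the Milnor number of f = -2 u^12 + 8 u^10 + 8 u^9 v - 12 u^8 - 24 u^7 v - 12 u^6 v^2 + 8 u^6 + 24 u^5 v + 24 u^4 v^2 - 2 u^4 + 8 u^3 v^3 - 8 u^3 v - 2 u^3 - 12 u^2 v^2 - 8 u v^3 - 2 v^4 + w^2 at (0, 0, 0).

Type E_6, Milnor number mu = 6.

The Hessian of f at 0 has rank 1. Corank 2; j^3 = -2*u^3 is a perfect cube, so E-series; the 4-jet and mu = 6 give E_6.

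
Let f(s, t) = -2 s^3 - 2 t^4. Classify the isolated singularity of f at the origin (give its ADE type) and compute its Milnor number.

Type E_6, Milnor number mu = 6.

The Hessian of f at 0 has rank 0. Corank 2; j^3 = -2*s^3 is a perfect cube, so E-series; the 4-jet and mu = 6 give E_6.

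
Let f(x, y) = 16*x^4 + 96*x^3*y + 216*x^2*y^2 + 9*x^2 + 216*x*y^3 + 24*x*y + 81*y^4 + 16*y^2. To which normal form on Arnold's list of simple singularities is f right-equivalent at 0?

The Hessian of f at 0 has rank 1. Corank 1: A-series; mu = 3 gives A_3.

A_{3}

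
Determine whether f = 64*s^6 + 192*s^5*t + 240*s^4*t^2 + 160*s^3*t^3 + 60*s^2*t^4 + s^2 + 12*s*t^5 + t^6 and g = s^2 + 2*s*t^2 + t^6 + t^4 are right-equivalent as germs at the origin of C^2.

Yes.

The Hessian of f at 0 has rank 1. Corank 1: A-series; mu = 5 gives A_5. The Hessian of g at 0 has rank 1. Corank 1: A-series; mu = 5 gives A_5. Both have type A_5, hence right-equivalent.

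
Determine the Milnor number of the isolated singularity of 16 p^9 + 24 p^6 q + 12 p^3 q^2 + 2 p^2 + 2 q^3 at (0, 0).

2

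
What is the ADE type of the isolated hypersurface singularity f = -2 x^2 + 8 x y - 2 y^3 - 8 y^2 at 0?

The Hessian of f at 0 is [[-4, 8], [8, -16]] with rank 1, so corank 1. A Groebner basis of the Jacobian ideal J(f) in C{x,y} is {y^2, x - 2*y}; counting standard monomials gives mu = 2. Corank 1: A-series; mu = 2 gives A_2.

A2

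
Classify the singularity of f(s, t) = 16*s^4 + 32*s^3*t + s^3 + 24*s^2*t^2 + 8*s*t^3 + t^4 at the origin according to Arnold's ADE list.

E_6

The Hessian of f at 0 is [[0, 0], [0, 0]] with rank 0, so corank 2. A Groebner basis of the Jacobian ideal J(f) in C{s,t} is {t^4, s*t^2 + t^3/6, s^2}; counting standard monomials gives mu = 6. Corank 2; j^3 = s^3 is a perfect cube, so E-series; the 4-jet and mu = 6 give E_6.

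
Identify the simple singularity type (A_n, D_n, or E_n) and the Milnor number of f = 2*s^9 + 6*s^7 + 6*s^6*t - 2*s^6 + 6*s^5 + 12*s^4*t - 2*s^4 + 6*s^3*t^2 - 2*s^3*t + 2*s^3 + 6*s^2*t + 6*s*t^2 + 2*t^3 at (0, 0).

Type E_7, Milnor number mu = 7.

The Hessian of f at 0 has rank 0. Corank 2; j^3 = 2*(s + t)^3 is a perfect cube, so E-series; the 4-jet and mu = 7 give E_7.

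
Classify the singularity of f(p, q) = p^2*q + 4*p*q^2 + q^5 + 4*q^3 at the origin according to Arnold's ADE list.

D_{6}

The Hessian of f at 0 is [[0, 0], [0, 0]] with rank 0, so corank 2. A Groebner basis of the Jacobian ideal J(f) in C{p,q} is {p^2/5 + q^4 - 4*q^2/5, p^3 + 8*q^3, p*q + 2*q^2}; counting standard monomials gives mu = 6. Corank 2; j^3 = q*(p + 2*q)^2 has shape L^2 M (L != M), so D-series; mu = 6 gives D_6.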